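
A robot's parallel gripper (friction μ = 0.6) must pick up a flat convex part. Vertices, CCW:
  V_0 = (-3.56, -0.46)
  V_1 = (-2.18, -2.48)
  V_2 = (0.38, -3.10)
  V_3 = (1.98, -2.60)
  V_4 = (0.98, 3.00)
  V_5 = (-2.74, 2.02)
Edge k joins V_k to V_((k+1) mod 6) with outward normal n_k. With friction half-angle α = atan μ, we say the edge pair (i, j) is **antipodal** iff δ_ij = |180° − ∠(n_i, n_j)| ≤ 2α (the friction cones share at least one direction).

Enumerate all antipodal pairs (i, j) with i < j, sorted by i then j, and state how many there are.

α = atan 0.6 = 30.96°;  2α = 61.93°
n_0 = (-0.8257, -0.5641)
n_1 = (-0.2354, -0.9719)
n_2 = (+0.2983, -0.9545)
n_3 = (+0.9844, +0.1758)
n_4 = (-0.2547, +0.9670)
n_5 = (-0.9494, +0.3139)
  (0,1): δ = 137.95°  ·
  (0,2): δ = 106.99°  ·
  (0,3): δ = 24.21°  ✓
  (0,4): δ = 70.42°  ·
  (0,5): δ = 127.36°  ·
  (1,2): δ = 149.03°  ·
  (1,3): δ = 66.26°  ·
  (1,4): δ = 28.37°  ✓
  (1,5): δ = 85.32°  ·
  (2,3): δ = 97.23°  ·
  (2,4): δ = 2.60°  ✓
  (2,5): δ = 54.35°  ✓
  (3,4): δ = 85.37°  ·
  (3,5): δ = 28.42°  ✓
  (4,5): δ = 123.05°  ·
antipodal pairs: 5

count = 5; pairs: (0,3), (1,4), (2,4), (2,5), (3,5)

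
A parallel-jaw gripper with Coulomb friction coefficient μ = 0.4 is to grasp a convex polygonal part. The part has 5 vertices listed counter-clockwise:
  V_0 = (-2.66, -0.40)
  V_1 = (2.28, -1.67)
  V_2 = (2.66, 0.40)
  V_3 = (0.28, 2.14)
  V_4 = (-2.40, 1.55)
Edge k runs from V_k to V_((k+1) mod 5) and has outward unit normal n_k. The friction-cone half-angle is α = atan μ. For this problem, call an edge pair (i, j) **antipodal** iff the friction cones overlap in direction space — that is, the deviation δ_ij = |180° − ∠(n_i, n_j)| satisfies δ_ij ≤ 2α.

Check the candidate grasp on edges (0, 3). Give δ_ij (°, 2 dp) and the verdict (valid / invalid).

α = atan 0.4 = 21.80°;  2α = 43.60°
edge 0: e_0 = (+4.94, -1.27);  n_0 = (-0.2490, -0.9685)
edge 3: e_3 = (-2.68, -0.59);  n_3 = (-0.2150, +0.9766)
∠(n_0, n_3) = 153.17°
δ = |180° − 153.17°| = 26.83°
26.83° ≤ 2α = 43.60°  →  valid

δ = 26.83°, valid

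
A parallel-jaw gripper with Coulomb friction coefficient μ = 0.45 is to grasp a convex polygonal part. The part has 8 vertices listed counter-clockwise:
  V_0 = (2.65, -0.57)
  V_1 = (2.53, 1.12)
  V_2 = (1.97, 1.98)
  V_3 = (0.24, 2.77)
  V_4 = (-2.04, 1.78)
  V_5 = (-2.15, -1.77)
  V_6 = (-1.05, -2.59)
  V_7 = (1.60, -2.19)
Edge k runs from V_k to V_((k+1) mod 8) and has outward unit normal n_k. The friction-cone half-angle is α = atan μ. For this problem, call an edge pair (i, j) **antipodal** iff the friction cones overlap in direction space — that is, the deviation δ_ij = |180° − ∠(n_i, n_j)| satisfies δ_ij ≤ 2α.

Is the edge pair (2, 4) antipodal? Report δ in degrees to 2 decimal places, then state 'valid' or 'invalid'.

δ = 67.23°, invalid

α = atan 0.45 = 24.23°;  2α = 48.46°
edge 2: e_2 = (-1.73, +0.79);  n_2 = (+0.4154, +0.9096)
edge 4: e_4 = (-0.11, -3.55);  n_4 = (-0.9995, +0.0310)
∠(n_2, n_4) = 112.77°
δ = |180° − 112.77°| = 67.23°
67.23° > 2α = 48.46°  →  invalid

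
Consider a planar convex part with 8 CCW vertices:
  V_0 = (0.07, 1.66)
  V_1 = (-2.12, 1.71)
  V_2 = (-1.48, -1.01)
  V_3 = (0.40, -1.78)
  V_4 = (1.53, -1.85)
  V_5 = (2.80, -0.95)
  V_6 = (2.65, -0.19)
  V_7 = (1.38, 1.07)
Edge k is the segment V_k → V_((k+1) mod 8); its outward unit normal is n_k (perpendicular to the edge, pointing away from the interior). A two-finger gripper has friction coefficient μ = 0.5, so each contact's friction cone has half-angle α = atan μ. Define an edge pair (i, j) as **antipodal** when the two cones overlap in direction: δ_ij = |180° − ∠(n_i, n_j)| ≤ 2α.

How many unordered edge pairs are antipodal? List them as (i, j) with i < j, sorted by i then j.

α = atan 0.5 = 26.57°;  2α = 53.13°
n_0 = (+0.0228, +0.9997)
n_1 = (-0.9734, -0.2290)
n_2 = (-0.3790, -0.9254)
n_3 = (-0.0618, -0.9981)
n_4 = (+0.5782, -0.8159)
n_5 = (+0.9811, +0.1936)
n_6 = (+0.7043, +0.7099)
n_7 = (+0.4107, +0.9118)
  (0,1): δ = 75.45°  ·
  (0,2): δ = 20.96°  ✓
  (0,3): δ = 2.24°  ✓
  (0,4): δ = 36.63°  ✓
  (0,5): δ = 102.47°  ·
  (0,6): δ = 136.53°  ·
  (0,7): δ = 157.06°  ·
  (1,2): δ = 125.51°  ·
  (1,3): δ = 106.79°  ·
  (1,4): δ = 67.92°  ·
  (1,5): δ = 2.08°  ✓
  (1,6): δ = 31.99°  ✓
  (1,7): δ = 52.51°  ✓
  (2,3): δ = 161.27°  ·
  (2,4): δ = 122.40°  ·
  (2,5): δ = 56.56°  ·
  (2,6): δ = 22.50°  ✓
  (2,7): δ = 1.97°  ✓
  (3,4): δ = 141.13°  ·
  (3,5): δ = 75.29°  ·
  (3,6): δ = 41.23°  ✓
  (3,7): δ = 20.70°  ✓
  (4,5): δ = 114.16°  ·
  (4,6): δ = 80.10°  ·
  (4,7): δ = 59.57°  ·
  (5,6): δ = 145.94°  ·
  (5,7): δ = 125.41°  ·
  (6,7): δ = 159.47°  ·
antipodal pairs: 10

count = 10; pairs: (0,2), (0,3), (0,4), (1,5), (1,6), (1,7), (2,6), (2,7), (3,6), (3,7)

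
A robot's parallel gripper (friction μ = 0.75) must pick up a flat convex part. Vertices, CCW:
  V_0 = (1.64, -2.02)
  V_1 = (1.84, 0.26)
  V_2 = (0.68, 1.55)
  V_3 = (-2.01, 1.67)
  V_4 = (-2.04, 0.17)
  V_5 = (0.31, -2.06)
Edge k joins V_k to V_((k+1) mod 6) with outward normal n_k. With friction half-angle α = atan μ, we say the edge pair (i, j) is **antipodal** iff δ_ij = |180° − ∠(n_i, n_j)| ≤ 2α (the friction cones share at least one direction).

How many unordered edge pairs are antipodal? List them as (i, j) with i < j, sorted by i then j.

count = 7; pairs: (0,3), (0,4), (1,3), (1,4), (1,5), (2,4), (2,5)

α = atan 0.75 = 36.87°;  2α = 73.74°
n_0 = (+0.9962, -0.0874)
n_1 = (+0.7436, +0.6686)
n_2 = (+0.0446, +0.9990)
n_3 = (-0.9998, +0.0200)
n_4 = (-0.6883, -0.7254)
n_5 = (+0.0301, -0.9995)
  (0,1): δ = 133.02°  ·
  (0,2): δ = 87.54°  ·
  (0,3): δ = 3.87°  ✓
  (0,4): δ = 51.51°  ✓
  (0,5): δ = 96.74°  ·
  (1,2): δ = 134.52°  ·
  (1,3): δ = 43.11°  ✓
  (1,4): δ = 4.54°  ✓
  (1,5): δ = 49.76°  ✓
  (2,3): δ = 88.59°  ·
  (2,4): δ = 40.94°  ✓
  (2,5): δ = 4.28°  ✓
  (3,4): δ = 132.35°  ·
  (3,5): δ = 87.13°  ·
  (4,5): δ = 134.78°  ·
antipodal pairs: 7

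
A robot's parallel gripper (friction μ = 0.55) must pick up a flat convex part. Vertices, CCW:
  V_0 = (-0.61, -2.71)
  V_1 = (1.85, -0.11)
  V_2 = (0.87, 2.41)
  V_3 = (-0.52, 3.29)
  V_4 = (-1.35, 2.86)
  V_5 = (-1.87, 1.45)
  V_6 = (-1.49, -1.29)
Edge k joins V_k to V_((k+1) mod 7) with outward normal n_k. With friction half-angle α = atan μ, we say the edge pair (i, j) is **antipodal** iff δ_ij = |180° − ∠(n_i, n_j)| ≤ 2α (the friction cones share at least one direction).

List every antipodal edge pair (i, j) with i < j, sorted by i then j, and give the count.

count = 8; pairs: (0,3), (0,4), (0,5), (1,4), (1,5), (1,6), (2,5), (2,6)

α = atan 0.55 = 28.81°;  2α = 57.62°
n_0 = (+0.7264, -0.6873)
n_1 = (+0.9320, +0.3624)
n_2 = (+0.5349, +0.8449)
n_3 = (-0.4600, +0.8879)
n_4 = (-0.9382, +0.3460)
n_5 = (-0.9905, -0.1374)
n_6 = (-0.8500, -0.5268)
  (0,1): δ = 115.33°  ·
  (0,2): δ = 78.92°  ·
  (0,3): δ = 19.20°  ✓
  (0,4): δ = 23.17°  ✓
  (0,5): δ = 51.31°  ✓
  (0,6): δ = 75.20°  ·
  (1,2): δ = 143.59°  ·
  (1,3): δ = 83.86°  ·
  (1,4): δ = 41.49°  ✓
  (1,5): δ = 13.35°  ✓
  (1,6): δ = 10.54°  ✓
  (2,3): δ = 120.27°  ·
  (2,4): δ = 77.91°  ·
  (2,5): δ = 49.77°  ✓
  (2,6): δ = 25.88°  ✓
  (3,4): δ = 137.63°  ·
  (3,5): δ = 109.49°  ·
  (3,6): δ = 85.60°  ·
  (4,5): δ = 151.86°  ·
  (4,6): δ = 127.97°  ·
  (5,6): δ = 156.11°  ·
antipodal pairs: 8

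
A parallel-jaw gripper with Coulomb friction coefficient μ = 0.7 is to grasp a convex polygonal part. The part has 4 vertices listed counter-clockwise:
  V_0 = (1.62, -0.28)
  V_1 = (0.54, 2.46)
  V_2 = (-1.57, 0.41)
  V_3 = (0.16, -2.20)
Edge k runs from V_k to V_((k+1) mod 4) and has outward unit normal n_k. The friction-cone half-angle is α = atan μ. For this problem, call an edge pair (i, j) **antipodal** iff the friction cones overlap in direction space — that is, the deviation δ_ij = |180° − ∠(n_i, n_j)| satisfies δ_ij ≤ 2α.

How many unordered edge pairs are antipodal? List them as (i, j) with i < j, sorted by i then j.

count = 3; pairs: (0,1), (0,2), (1,3)

α = atan 0.7 = 34.99°;  2α = 69.98°
n_0 = (+0.9303, +0.3667)
n_1 = (-0.6968, +0.7172)
n_2 = (-0.8335, -0.5525)
n_3 = (+0.7960, -0.6053)
  (0,1): δ = 67.34°  ✓
  (0,2): δ = 12.03°  ✓
  (0,3): δ = 121.24°  ·
  (1,2): δ = 100.64°  ·
  (1,3): δ = 8.58°  ✓
  (2,3): δ = 70.79°  ·
antipodal pairs: 3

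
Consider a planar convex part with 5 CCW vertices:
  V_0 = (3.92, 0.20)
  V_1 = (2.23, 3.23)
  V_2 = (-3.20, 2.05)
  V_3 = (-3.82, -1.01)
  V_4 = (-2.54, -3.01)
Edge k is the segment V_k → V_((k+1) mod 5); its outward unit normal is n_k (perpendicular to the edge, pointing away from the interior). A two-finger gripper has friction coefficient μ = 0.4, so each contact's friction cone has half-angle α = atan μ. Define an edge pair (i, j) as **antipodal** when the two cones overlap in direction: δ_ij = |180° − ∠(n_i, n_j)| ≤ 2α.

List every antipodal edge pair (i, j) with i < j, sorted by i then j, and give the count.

count = 3; pairs: (0,2), (0,3), (1,4)

α = atan 0.4 = 21.80°;  2α = 43.60°
n_0 = (+0.8733, +0.4871)
n_1 = (-0.2124, +0.9772)
n_2 = (-0.9801, +0.1986)
n_3 = (-0.8423, -0.5391)
n_4 = (+0.4450, -0.8955)
  (0,1): δ = 106.89°  ·
  (0,2): δ = 40.60°  ✓
  (0,3): δ = 3.47°  ✓
  (0,4): δ = 87.27°  ·
  (1,2): δ = 113.71°  ·
  (1,3): δ = 69.64°  ·
  (1,4): δ = 14.16°  ✓
  (2,3): δ = 135.93°  ·
  (2,4): δ = 52.12°  ·
  (3,4): δ = 96.20°  ·
antipodal pairs: 3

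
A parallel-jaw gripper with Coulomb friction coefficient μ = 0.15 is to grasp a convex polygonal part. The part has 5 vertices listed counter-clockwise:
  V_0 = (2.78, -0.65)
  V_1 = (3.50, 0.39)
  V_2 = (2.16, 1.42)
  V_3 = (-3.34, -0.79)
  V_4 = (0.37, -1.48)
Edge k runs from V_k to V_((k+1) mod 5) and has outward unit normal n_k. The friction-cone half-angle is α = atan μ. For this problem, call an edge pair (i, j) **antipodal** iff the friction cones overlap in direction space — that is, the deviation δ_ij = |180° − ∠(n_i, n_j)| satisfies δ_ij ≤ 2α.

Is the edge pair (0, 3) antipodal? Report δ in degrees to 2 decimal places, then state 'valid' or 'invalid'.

α = atan 0.15 = 8.53°;  2α = 17.06°
edge 0: e_0 = (+0.72, +1.04);  n_0 = (+0.8222, -0.5692)
edge 3: e_3 = (+3.71, -0.69);  n_3 = (-0.1828, -0.9831)
∠(n_0, n_3) = 65.84°
δ = |180° − 65.84°| = 114.16°
114.16° > 2α = 17.06°  →  invalid

δ = 114.16°, invalid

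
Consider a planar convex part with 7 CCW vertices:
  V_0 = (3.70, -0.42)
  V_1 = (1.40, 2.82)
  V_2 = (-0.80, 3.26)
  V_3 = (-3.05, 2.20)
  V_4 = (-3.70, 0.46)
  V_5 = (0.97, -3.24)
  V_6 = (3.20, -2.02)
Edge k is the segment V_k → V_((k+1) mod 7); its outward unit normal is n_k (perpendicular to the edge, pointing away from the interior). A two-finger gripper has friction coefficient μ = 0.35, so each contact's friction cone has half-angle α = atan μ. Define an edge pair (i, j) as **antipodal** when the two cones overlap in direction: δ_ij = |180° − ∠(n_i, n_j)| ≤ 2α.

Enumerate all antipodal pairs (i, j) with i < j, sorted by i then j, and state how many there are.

count = 4; pairs: (0,4), (1,4), (2,5), (3,6)

α = atan 0.35 = 19.29°;  2α = 38.58°
n_0 = (+0.8154, +0.5789)
n_1 = (+0.1961, +0.9806)
n_2 = (-0.4262, +0.9046)
n_3 = (-0.9368, +0.3499)
n_4 = (-0.6210, -0.7838)
n_5 = (+0.4800, -0.8773)
n_6 = (+0.9545, -0.2983)
  (0,1): δ = 136.68°  ·
  (0,2): δ = 100.14°  ·
  (0,3): δ = 55.85°  ·
  (0,4): δ = 16.24°  ✓
  (0,5): δ = 83.31°  ·
  (0,6): δ = 127.28°  ·
  (1,2): δ = 143.46°  ·
  (1,3): δ = 99.17°  ·
  (1,4): δ = 27.08°  ✓
  (1,5): δ = 39.99°  ·
  (1,6): δ = 83.96°  ·
  (2,3): δ = 135.71°  ·
  (2,4): δ = 63.62°  ·
  (2,5): δ = 3.46°  ✓
  (2,6): δ = 47.42°  ·
  (3,4): δ = 107.91°  ·
  (3,5): δ = 40.83°  ·
  (3,6): δ = 3.13°  ✓
  (4,5): δ = 112.93°  ·
  (4,6): δ = 68.96°  ·
  (5,6): δ = 136.04°  ·
antipodal pairs: 4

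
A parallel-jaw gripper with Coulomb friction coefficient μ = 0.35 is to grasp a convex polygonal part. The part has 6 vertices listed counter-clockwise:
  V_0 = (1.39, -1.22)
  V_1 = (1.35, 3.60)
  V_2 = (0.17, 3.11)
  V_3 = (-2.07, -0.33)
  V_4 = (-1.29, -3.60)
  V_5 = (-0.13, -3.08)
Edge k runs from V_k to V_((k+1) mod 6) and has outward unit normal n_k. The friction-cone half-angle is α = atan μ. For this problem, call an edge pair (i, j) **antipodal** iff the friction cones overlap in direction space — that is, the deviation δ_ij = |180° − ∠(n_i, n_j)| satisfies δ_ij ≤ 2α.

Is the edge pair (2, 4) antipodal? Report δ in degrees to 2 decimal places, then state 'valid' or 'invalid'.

δ = 32.78°, valid

α = atan 0.35 = 19.29°;  2α = 38.58°
edge 2: e_2 = (-2.24, -3.44);  n_2 = (-0.8380, +0.5457)
edge 4: e_4 = (+1.16, +0.52);  n_4 = (+0.4091, -0.9125)
∠(n_2, n_4) = 147.22°
δ = |180° − 147.22°| = 32.78°
32.78° ≤ 2α = 38.58°  →  valid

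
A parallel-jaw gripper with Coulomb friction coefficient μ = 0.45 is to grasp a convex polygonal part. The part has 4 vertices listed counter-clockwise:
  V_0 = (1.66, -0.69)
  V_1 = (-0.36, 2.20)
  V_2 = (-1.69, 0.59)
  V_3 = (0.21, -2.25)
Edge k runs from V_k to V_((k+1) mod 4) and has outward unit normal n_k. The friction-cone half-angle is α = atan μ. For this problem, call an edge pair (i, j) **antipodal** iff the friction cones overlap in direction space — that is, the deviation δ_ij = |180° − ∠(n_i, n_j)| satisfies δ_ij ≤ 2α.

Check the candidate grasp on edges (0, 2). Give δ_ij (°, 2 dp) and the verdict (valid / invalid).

α = atan 0.45 = 24.23°;  2α = 48.46°
edge 0: e_0 = (-2.02, +2.89);  n_0 = (+0.8196, +0.5729)
edge 2: e_2 = (+1.90, -2.84);  n_2 = (-0.8311, -0.5561)
∠(n_0, n_2) = 178.83°
δ = |180° − 178.83°| = 1.17°
1.17° ≤ 2α = 48.46°  →  valid

δ = 1.17°, valid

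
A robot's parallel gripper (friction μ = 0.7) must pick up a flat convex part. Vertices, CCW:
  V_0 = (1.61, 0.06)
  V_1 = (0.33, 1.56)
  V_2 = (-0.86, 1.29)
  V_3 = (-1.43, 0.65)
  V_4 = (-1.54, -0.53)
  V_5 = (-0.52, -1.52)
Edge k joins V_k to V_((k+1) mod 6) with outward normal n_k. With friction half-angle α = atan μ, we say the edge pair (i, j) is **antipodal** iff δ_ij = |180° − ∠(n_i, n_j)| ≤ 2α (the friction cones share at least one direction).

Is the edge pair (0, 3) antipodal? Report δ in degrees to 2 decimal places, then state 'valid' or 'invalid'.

δ = 45.80°, valid

α = atan 0.7 = 34.99°;  2α = 69.98°
edge 0: e_0 = (-1.28, +1.50);  n_0 = (+0.7607, +0.6491)
edge 3: e_3 = (-0.11, -1.18);  n_3 = (-0.9957, +0.0928)
∠(n_0, n_3) = 134.20°
δ = |180° − 134.20°| = 45.80°
45.80° ≤ 2α = 69.98°  →  valid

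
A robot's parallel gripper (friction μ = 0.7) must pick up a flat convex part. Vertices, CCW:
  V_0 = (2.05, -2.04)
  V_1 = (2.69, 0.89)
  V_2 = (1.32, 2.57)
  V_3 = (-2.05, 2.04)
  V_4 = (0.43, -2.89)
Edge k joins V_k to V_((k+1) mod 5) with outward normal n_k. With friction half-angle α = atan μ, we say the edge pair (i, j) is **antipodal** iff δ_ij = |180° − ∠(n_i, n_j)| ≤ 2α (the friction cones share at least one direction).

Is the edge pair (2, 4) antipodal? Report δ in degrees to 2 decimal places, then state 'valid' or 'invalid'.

δ = 18.75°, valid

α = atan 0.7 = 34.99°;  2α = 69.98°
edge 2: e_2 = (-3.37, -0.53);  n_2 = (-0.1554, +0.9879)
edge 4: e_4 = (+1.62, +0.85);  n_4 = (+0.4646, -0.8855)
∠(n_2, n_4) = 161.25°
δ = |180° − 161.25°| = 18.75°
18.75° ≤ 2α = 69.98°  →  valid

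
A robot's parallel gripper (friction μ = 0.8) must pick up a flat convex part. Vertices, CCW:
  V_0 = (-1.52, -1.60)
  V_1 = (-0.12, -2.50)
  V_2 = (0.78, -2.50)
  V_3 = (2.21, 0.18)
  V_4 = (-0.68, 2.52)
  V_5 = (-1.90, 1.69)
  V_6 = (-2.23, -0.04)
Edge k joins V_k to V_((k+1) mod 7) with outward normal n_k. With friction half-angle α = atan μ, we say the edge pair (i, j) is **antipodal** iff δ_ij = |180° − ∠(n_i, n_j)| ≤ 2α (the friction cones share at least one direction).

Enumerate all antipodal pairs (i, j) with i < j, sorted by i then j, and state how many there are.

count = 9; pairs: (0,3), (0,4), (1,3), (1,4), (2,4), (2,5), (2,6), (3,5), (3,6)

α = atan 0.8 = 38.66°;  2α = 77.32°
n_0 = (-0.5408, -0.8412)
n_1 = (+0.0000, -1.0000)
n_2 = (+0.8823, -0.4708)
n_3 = (+0.6293, +0.7772)
n_4 = (-0.5625, +0.8268)
n_5 = (-0.9823, +0.1874)
n_6 = (-0.9102, -0.4142)
  (0,1): δ = 147.26°  ·
  (0,2): δ = 85.35°  ·
  (0,3): δ = 6.26°  ✓
  (0,4): δ = 66.96°  ✓
  (0,5): δ = 111.94°  ·
  (0,6): δ = 147.21°  ·
  (1,2): δ = 118.08°  ·
  (1,3): δ = 39.00°  ✓
  (1,4): δ = 34.23°  ✓
  (1,5): δ = 79.20°  ·
  (1,6): δ = 114.47°  ·
  (2,3): δ = 100.91°  ·
  (2,4): δ = 27.69°  ✓
  (2,5): δ = 17.28°  ✓
  (2,6): δ = 52.56°  ✓
  (3,4): δ = 106.77°  ·
  (3,5): δ = 61.80°  ✓
  (3,6): δ = 26.53°  ✓
  (4,5): δ = 135.03°  ·
  (4,6): δ = 99.76°  ·
  (5,6): δ = 144.73°  ·
antipodal pairs: 9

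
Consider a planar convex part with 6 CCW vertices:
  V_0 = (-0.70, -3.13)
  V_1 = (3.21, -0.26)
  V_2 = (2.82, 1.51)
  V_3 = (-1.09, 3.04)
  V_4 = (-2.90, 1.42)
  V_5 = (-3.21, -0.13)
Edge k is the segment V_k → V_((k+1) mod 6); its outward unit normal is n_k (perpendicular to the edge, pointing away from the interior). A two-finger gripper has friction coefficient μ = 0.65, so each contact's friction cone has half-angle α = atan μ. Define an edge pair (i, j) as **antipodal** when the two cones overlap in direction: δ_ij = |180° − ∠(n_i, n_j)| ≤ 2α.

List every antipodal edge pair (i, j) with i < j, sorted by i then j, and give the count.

α = atan 0.65 = 33.02°;  2α = 66.05°
n_0 = (+0.5917, -0.8061)
n_1 = (+0.9766, +0.2152)
n_2 = (+0.3644, +0.9312)
n_3 = (-0.6669, +0.7451)
n_4 = (-0.9806, +0.1961)
n_5 = (-0.7670, -0.6417)
  (0,1): δ = 113.85°  ·
  (0,2): δ = 57.65°  ✓
  (0,3): δ = 5.55°  ✓
  (0,4): δ = 42.41°  ✓
  (0,5): δ = 93.64°  ·
  (1,2): δ = 123.80°  ·
  (1,3): δ = 60.60°  ✓
  (1,4): δ = 23.74°  ✓
  (1,5): δ = 27.49°  ✓
  (2,3): δ = 116.80°  ·
  (2,4): δ = 79.94°  ·
  (2,5): δ = 28.71°  ✓
  (3,4): δ = 143.14°  ·
  (3,5): δ = 91.91°  ·
  (4,5): δ = 128.77°  ·
antipodal pairs: 7

count = 7; pairs: (0,2), (0,3), (0,4), (1,3), (1,4), (1,5), (2,5)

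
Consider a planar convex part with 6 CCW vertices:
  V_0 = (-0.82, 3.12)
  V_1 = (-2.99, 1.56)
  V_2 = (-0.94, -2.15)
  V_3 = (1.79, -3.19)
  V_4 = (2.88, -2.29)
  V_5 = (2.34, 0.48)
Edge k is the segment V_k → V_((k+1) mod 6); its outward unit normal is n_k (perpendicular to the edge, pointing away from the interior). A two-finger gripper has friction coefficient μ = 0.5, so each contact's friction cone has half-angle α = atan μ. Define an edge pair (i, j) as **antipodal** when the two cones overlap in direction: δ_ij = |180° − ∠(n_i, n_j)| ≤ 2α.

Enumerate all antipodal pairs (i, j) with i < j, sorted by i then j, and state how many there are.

count = 4; pairs: (0,3), (1,4), (1,5), (2,5)

α = atan 0.5 = 26.57°;  2α = 53.13°
n_0 = (-0.5837, +0.8120)
n_1 = (-0.8753, -0.4836)
n_2 = (-0.3560, -0.9345)
n_3 = (+0.6367, -0.7711)
n_4 = (+0.9815, +0.1913)
n_5 = (+0.6411, +0.7674)
  (0,1): δ = 96.79°  ·
  (0,2): δ = 56.57°  ·
  (0,3): δ = 3.83°  ✓
  (0,4): δ = 65.32°  ·
  (0,5): δ = 104.41°  ·
  (1,2): δ = 139.78°  ·
  (1,3): δ = 79.38°  ·
  (1,4): δ = 17.89°  ✓
  (1,5): δ = 21.20°  ✓
  (2,3): δ = 119.60°  ·
  (2,4): δ = 58.11°  ·
  (2,5): δ = 19.02°  ✓
  (3,4): δ = 118.51°  ·
  (3,5): δ = 79.42°  ·
  (4,5): δ = 140.91°  ·
antipodal pairs: 4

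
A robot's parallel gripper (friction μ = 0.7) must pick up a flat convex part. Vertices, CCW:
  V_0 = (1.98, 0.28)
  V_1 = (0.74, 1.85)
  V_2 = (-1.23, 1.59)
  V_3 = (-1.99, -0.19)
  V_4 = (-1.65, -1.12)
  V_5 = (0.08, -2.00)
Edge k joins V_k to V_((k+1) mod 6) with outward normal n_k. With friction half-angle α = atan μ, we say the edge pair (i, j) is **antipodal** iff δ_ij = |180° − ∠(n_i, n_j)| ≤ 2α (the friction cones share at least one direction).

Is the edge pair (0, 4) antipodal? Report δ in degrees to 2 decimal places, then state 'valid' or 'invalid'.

δ = 24.74°, valid

α = atan 0.7 = 34.99°;  2α = 69.98°
edge 0: e_0 = (-1.24, +1.57);  n_0 = (+0.7848, +0.6198)
edge 4: e_4 = (+1.73, -0.88);  n_4 = (-0.4534, -0.8913)
∠(n_0, n_4) = 155.26°
δ = |180° − 155.26°| = 24.74°
24.74° ≤ 2α = 69.98°  →  valid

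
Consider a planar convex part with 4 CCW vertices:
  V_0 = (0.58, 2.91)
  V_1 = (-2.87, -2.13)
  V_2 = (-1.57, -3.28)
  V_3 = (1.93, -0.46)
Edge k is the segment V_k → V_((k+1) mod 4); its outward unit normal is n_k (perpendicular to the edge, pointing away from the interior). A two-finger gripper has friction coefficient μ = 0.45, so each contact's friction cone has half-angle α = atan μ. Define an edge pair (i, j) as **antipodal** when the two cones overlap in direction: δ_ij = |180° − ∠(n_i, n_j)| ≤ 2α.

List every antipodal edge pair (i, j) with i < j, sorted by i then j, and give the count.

count = 2; pairs: (0,2), (1,3)

α = atan 0.45 = 24.23°;  2α = 48.46°
n_0 = (-0.8252, +0.5649)
n_1 = (-0.6626, -0.7490)
n_2 = (+0.6274, -0.7787)
n_3 = (+0.9283, +0.3719)
  (0,1): δ = 97.10°  ·
  (0,2): δ = 16.75°  ✓
  (0,3): δ = 56.22°  ·
  (1,2): δ = 99.64°  ·
  (1,3): δ = 26.67°  ✓
  (2,3): δ = 107.03°  ·
antipodal pairs: 2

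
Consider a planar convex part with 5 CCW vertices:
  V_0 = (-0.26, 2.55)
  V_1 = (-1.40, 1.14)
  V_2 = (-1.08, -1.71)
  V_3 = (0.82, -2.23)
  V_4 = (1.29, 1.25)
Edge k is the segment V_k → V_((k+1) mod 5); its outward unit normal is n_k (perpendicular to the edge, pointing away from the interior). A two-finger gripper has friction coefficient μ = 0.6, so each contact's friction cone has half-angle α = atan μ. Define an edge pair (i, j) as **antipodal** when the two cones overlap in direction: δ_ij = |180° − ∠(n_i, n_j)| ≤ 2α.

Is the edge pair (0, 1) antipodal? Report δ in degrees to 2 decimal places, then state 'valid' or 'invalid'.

δ = 134.64°, invalid

α = atan 0.6 = 30.96°;  2α = 61.93°
edge 0: e_0 = (-1.14, -1.41);  n_0 = (-0.7776, +0.6287)
edge 1: e_1 = (+0.32, -2.85);  n_1 = (-0.9938, -0.1116)
∠(n_0, n_1) = 45.36°
δ = |180° − 45.36°| = 134.64°
134.64° > 2α = 61.93°  →  invalid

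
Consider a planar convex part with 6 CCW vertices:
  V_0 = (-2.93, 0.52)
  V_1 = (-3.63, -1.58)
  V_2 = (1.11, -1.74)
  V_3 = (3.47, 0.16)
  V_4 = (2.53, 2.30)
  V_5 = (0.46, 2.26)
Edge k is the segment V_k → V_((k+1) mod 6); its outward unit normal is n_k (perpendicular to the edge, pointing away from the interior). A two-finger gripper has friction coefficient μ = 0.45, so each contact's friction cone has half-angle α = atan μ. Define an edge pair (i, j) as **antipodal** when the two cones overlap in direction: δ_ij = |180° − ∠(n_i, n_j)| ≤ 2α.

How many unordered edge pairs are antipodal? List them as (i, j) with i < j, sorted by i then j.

α = atan 0.45 = 24.23°;  2α = 48.46°
n_0 = (-0.9487, +0.3162)
n_1 = (-0.0337, -0.9994)
n_2 = (+0.6271, -0.7789)
n_3 = (+0.9156, +0.4022)
n_4 = (-0.0193, +0.9998)
n_5 = (-0.4566, +0.8897)
  (0,1): δ = 73.50°  ·
  (0,2): δ = 32.73°  ✓
  (0,3): δ = 42.15°  ✓
  (0,4): δ = 109.54°  ·
  (0,5): δ = 135.61°  ·
  (1,2): δ = 139.23°  ·
  (1,3): δ = 64.35°  ·
  (1,4): δ = 3.04°  ✓
  (1,5): δ = 29.10°  ✓
  (2,3): δ = 105.12°  ·
  (2,4): δ = 37.73°  ✓
  (2,5): δ = 11.67°  ✓
  (3,4): δ = 112.61°  ·
  (3,5): δ = 86.54°  ·
  (4,5): δ = 153.94°  ·
antipodal pairs: 6

count = 6; pairs: (0,2), (0,3), (1,4), (1,5), (2,4), (2,5)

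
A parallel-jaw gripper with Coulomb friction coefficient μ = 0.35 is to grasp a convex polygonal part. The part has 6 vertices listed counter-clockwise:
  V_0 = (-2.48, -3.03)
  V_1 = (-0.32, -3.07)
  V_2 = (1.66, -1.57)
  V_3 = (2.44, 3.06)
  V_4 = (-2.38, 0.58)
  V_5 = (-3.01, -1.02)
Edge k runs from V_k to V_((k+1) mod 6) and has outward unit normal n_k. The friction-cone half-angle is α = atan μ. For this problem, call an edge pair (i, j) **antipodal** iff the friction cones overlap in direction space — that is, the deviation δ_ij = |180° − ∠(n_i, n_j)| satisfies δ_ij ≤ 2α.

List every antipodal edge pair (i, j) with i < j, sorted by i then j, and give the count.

α = atan 0.35 = 19.29°;  2α = 38.58°
n_0 = (-0.0185, -0.9998)
n_1 = (+0.6039, -0.7971)
n_2 = (+0.9861, -0.1661)
n_3 = (-0.4575, +0.8892)
n_4 = (-0.9305, +0.3664)
n_5 = (-0.9669, -0.2550)
  (0,1): δ = 141.79°  ·
  (0,2): δ = 98.50°  ·
  (0,3): δ = 28.29°  ✓
  (0,4): δ = 69.57°  ·
  (0,5): δ = 105.83°  ·
  (1,2): δ = 136.71°  ·
  (1,3): δ = 9.92°  ✓
  (1,4): δ = 31.36°  ✓
  (1,5): δ = 67.62°  ·
  (2,3): δ = 53.21°  ·
  (2,4): δ = 11.93°  ✓
  (2,5): δ = 24.33°  ✓
  (3,4): δ = 138.72°  ·
  (3,5): δ = 102.46°  ·
  (4,5): δ = 143.74°  ·
antipodal pairs: 5

count = 5; pairs: (0,3), (1,3), (1,4), (2,4), (2,5)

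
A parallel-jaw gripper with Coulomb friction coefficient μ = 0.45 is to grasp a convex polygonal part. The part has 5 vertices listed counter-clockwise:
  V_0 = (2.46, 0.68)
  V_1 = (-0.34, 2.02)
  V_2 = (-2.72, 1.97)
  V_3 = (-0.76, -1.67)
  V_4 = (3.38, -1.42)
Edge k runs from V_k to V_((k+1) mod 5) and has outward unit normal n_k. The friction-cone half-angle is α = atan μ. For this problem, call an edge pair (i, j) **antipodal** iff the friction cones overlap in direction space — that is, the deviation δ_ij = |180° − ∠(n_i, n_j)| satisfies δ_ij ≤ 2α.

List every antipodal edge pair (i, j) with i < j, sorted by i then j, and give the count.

α = atan 0.45 = 24.23°;  2α = 48.46°
n_0 = (+0.4317, +0.9020)
n_1 = (-0.0210, +0.9998)
n_2 = (-0.8805, -0.4741)
n_3 = (+0.0603, -0.9982)
n_4 = (+0.9160, +0.4013)
  (0,1): δ = 153.22°  ·
  (0,2): δ = 36.12°  ✓
  (0,3): δ = 29.03°  ✓
  (0,4): δ = 139.23°  ·
  (1,2): δ = 62.90°  ·
  (1,3): δ = 2.25°  ✓
  (1,4): δ = 112.45°  ·
  (2,3): δ = 114.85°  ·
  (2,4): δ = 4.64°  ✓
  (3,4): δ = 69.80°  ·
antipodal pairs: 4

count = 4; pairs: (0,2), (0,3), (1,3), (2,4)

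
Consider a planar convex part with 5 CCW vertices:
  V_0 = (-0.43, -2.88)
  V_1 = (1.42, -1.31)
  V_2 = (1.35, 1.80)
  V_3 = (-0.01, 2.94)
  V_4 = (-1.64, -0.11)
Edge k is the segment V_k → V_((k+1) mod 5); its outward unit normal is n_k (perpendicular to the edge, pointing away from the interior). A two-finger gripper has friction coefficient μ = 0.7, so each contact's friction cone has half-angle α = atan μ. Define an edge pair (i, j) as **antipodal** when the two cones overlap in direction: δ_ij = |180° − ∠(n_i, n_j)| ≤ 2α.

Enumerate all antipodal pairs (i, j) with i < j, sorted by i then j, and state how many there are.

α = atan 0.7 = 34.99°;  2α = 69.98°
n_0 = (+0.6471, -0.7624)
n_1 = (+0.9997, +0.0225)
n_2 = (+0.6424, +0.7664)
n_3 = (-0.8820, +0.4713)
n_4 = (-0.9164, -0.4003)
  (0,1): δ = 129.03°  ·
  (0,2): δ = 80.29°  ·
  (0,3): δ = 21.56°  ✓
  (0,4): δ = 73.28°  ·
  (1,2): δ = 131.26°  ·
  (1,3): δ = 29.41°  ✓
  (1,4): δ = 22.31°  ✓
  (2,3): δ = 78.15°  ·
  (2,4): δ = 26.43°  ✓
  (3,4): δ = 128.28°  ·
antipodal pairs: 4

count = 4; pairs: (0,3), (1,3), (1,4), (2,4)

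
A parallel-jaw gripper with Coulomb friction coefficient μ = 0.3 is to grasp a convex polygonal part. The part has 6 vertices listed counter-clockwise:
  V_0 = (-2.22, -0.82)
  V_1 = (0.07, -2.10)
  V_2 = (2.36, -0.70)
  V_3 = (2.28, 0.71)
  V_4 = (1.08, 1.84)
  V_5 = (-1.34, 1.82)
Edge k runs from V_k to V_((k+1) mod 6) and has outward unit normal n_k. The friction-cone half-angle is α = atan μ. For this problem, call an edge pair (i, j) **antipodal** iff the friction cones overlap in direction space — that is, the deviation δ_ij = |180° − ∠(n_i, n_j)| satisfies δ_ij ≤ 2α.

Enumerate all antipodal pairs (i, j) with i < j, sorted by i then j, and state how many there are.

α = atan 0.3 = 16.70°;  2α = 33.40°
n_0 = (-0.4879, -0.8729)
n_1 = (+0.5216, -0.8532)
n_2 = (+0.9984, +0.0566)
n_3 = (+0.6856, +0.7280)
n_4 = (-0.0083, +1.0000)
n_5 = (-0.9487, +0.3162)
  (0,1): δ = 119.36°  ·
  (0,2): δ = 57.55°  ·
  (0,3): δ = 14.08°  ✓
  (0,4): δ = 29.68°  ✓
  (0,5): δ = 100.77°  ·
  (1,2): δ = 118.19°  ·
  (1,3): δ = 74.72°  ·
  (1,4): δ = 30.97°  ✓
  (1,5): δ = 40.13°  ·
  (2,3): δ = 136.53°  ·
  (2,4): δ = 92.77°  ·
  (2,5): δ = 21.68°  ✓
  (3,4): δ = 136.25°  ·
  (3,5): δ = 65.16°  ·
  (4,5): δ = 108.91°  ·
antipodal pairs: 4

count = 4; pairs: (0,3), (0,4), (1,4), (2,5)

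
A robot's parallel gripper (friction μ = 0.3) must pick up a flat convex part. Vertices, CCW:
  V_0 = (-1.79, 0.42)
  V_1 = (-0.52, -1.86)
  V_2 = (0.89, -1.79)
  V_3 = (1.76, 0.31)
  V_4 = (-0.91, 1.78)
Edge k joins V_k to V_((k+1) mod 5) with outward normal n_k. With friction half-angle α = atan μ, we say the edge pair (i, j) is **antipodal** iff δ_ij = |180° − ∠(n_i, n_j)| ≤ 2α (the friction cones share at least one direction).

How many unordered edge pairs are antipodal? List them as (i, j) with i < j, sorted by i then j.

count = 3; pairs: (0,3), (1,3), (2,4)

α = atan 0.3 = 16.70°;  2α = 33.40°
n_0 = (-0.8736, -0.4866)
n_1 = (+0.0496, -0.9988)
n_2 = (+0.9239, -0.3827)
n_3 = (+0.4823, +0.8760)
n_4 = (-0.8396, +0.5433)
  (0,1): δ = 116.28°  ·
  (0,2): δ = 51.62°  ·
  (0,3): δ = 32.05°  ✓
  (0,4): δ = 117.98°  ·
  (1,2): δ = 115.35°  ·
  (1,3): δ = 31.68°  ✓
  (1,4): δ = 54.25°  ·
  (2,3): δ = 96.33°  ·
  (2,4): δ = 10.40°  ✓
  (3,4): δ = 94.07°  ·
antipodal pairs: 3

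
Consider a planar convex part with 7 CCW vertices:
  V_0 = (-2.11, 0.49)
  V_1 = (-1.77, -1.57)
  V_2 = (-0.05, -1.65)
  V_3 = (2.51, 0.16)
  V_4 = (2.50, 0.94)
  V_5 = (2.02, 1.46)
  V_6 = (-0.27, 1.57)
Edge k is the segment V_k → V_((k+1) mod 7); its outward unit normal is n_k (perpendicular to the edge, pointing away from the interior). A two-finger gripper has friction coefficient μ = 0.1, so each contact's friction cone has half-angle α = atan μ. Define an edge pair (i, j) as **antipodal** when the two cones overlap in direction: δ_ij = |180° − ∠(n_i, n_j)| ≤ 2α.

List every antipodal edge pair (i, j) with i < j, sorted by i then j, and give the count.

count = 3; pairs: (0,3), (1,5), (2,6)

α = atan 0.1 = 5.71°;  2α = 11.42°
n_0 = (-0.9867, -0.1628)
n_1 = (-0.0465, -0.9989)
n_2 = (+0.5773, -0.8165)
n_3 = (+0.9999, +0.0128)
n_4 = (+0.7348, +0.6783)
n_5 = (+0.0480, +0.9988)
n_6 = (-0.5062, +0.8624)
  (0,1): δ = 102.04°  ·
  (0,2): δ = 64.11°  ·
  (0,3): δ = 8.64°  ✓
  (0,4): δ = 33.34°  ·
  (0,5): δ = 77.88°  ·
  (0,6): δ = 111.04°  ·
  (1,2): δ = 142.08°  ·
  (1,3): δ = 86.60°  ·
  (1,4): δ = 44.63°  ·
  (1,5): δ = 0.09°  ✓
  (1,6): δ = 33.07°  ·
  (2,3): δ = 124.53°  ·
  (2,4): δ = 82.55°  ·
  (2,5): δ = 38.01°  ·
  (2,6): δ = 4.85°  ✓
  (3,4): δ = 138.03°  ·
  (3,5): δ = 93.48°  ·
  (3,6): δ = 60.32°  ·
  (4,5): δ = 135.46°  ·
  (4,6): δ = 102.30°  ·
  (5,6): δ = 146.84°  ·
antipodal pairs: 3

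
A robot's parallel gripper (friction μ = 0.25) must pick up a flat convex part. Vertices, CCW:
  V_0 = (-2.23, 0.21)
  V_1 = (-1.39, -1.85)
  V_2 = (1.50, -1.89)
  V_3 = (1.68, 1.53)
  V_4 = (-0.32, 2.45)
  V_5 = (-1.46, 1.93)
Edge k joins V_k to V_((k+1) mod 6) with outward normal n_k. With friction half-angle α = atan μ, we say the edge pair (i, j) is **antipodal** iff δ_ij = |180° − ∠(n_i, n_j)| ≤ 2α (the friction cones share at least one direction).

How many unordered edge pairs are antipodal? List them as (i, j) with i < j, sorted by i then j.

α = atan 0.25 = 14.04°;  2α = 28.07°
n_0 = (-0.9260, -0.3776)
n_1 = (-0.0138, -0.9999)
n_2 = (+0.9986, -0.0526)
n_3 = (+0.4179, +0.9085)
n_4 = (-0.4150, +0.9098)
n_5 = (-0.9127, +0.4086)
  (0,1): δ = 112.98°  ·
  (0,2): δ = 25.20°  ✓
  (0,3): δ = 43.11°  ·
  (0,4): δ = 92.34°  ·
  (0,5): δ = 133.70°  ·
  (1,2): δ = 92.22°  ·
  (1,3): δ = 23.91°  ✓
  (1,4): δ = 25.31°  ✓
  (1,5): δ = 66.68°  ·
  (2,3): δ = 111.69°  ·
  (2,4): δ = 62.47°  ·
  (2,5): δ = 21.10°  ✓
  (3,4): δ = 130.78°  ·
  (3,5): δ = 89.41°  ·
  (4,5): δ = 138.64°  ·
antipodal pairs: 4

count = 4; pairs: (0,2), (1,3), (1,4), (2,5)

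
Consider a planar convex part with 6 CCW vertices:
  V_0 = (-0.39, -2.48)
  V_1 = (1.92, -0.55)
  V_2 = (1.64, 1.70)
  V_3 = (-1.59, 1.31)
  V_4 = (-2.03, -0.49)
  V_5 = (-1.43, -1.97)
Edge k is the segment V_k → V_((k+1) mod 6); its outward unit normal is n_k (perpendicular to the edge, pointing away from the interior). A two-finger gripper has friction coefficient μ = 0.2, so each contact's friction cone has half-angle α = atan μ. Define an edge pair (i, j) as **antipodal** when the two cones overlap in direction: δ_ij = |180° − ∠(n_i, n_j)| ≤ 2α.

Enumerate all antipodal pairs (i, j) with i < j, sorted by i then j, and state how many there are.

α = atan 0.2 = 11.31°;  2α = 22.62°
n_0 = (+0.6412, -0.7674)
n_1 = (+0.9923, +0.1235)
n_2 = (-0.1199, +0.9928)
n_3 = (-0.9714, +0.2375)
n_4 = (-0.9267, -0.3757)
n_5 = (-0.4403, -0.8979)
  (0,1): δ = 122.79°  ·
  (0,2): δ = 32.99°  ·
  (0,3): δ = 36.39°  ·
  (0,4): δ = 72.19°  ·
  (0,5): δ = 114.00°  ·
  (1,2): δ = 90.21°  ·
  (1,3): δ = 20.83°  ✓
  (1,4): δ = 14.97°  ✓
  (1,5): δ = 56.78°  ·
  (2,3): δ = 110.62°  ·
  (2,4): δ = 74.82°  ·
  (2,5): δ = 33.01°  ·
  (3,4): δ = 144.20°  ·
  (3,5): δ = 102.39°  ·
  (4,5): δ = 138.19°  ·
antipodal pairs: 2

count = 2; pairs: (1,3), (1,4)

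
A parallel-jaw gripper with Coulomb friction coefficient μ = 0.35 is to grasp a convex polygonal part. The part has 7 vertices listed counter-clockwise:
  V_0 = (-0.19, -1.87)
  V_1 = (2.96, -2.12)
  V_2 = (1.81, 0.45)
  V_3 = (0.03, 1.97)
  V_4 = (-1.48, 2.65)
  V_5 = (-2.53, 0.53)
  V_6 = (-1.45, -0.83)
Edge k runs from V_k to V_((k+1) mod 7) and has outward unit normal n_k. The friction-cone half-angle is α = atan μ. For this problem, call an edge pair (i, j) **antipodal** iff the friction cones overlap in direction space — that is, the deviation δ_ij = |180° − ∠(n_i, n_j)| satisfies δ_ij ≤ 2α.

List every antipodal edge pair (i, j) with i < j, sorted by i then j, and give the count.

count = 8; pairs: (0,2), (0,3), (1,5), (1,6), (2,5), (2,6), (3,5), (3,6)

α = atan 0.35 = 19.29°;  2α = 38.58°
n_0 = (-0.0791, -0.9969)
n_1 = (+0.9128, +0.4084)
n_2 = (+0.6494, +0.7605)
n_3 = (+0.4106, +0.9118)
n_4 = (-0.8961, +0.4438)
n_5 = (-0.7831, -0.6219)
n_6 = (-0.6366, -0.7712)
  (0,1): δ = 61.36°  ·
  (0,2): δ = 35.96°  ✓
  (0,3): δ = 19.71°  ✓
  (0,4): δ = 68.19°  ·
  (0,5): δ = 132.99°  ·
  (0,6): δ = 145.00°  ·
  (1,2): δ = 154.60°  ·
  (1,3): δ = 138.35°  ·
  (1,4): δ = 50.46°  ·
  (1,5): δ = 14.35°  ✓
  (1,6): δ = 26.36°  ✓
  (2,3): δ = 163.75°  ·
  (2,4): δ = 75.85°  ·
  (2,5): δ = 11.05°  ✓
  (2,6): δ = 0.96°  ✓
  (3,4): δ = 92.10°  ·
  (3,5): δ = 27.30°  ✓
  (3,6): δ = 15.29°  ✓
  (4,5): δ = 115.20°  ·
  (4,6): δ = 103.19°  ·
  (5,6): δ = 167.99°  ·
antipodal pairs: 8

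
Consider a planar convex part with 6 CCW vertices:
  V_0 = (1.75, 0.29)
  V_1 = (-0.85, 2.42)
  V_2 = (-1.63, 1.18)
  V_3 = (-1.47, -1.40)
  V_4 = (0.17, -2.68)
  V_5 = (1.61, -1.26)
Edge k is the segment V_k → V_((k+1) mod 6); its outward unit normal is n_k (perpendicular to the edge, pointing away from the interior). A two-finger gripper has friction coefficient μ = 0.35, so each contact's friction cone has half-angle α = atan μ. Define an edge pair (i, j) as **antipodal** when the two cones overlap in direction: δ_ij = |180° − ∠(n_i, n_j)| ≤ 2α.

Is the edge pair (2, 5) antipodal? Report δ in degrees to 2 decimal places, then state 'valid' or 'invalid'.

α = atan 0.35 = 19.29°;  2α = 38.58°
edge 2: e_2 = (+0.16, -2.58);  n_2 = (-0.9981, -0.0619)
edge 5: e_5 = (+0.14, +1.55);  n_5 = (+0.9959, -0.0900)
∠(n_2, n_5) = 171.29°
δ = |180° − 171.29°| = 8.71°
8.71° ≤ 2α = 38.58°  →  valid

δ = 8.71°, valid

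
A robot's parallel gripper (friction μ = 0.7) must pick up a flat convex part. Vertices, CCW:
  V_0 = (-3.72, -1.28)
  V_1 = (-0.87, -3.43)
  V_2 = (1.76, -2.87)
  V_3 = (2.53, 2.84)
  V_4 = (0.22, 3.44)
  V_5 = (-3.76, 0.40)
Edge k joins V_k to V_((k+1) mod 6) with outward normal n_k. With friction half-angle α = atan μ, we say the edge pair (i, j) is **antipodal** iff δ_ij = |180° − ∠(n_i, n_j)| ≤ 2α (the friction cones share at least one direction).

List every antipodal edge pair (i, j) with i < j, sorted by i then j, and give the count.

α = atan 0.7 = 34.99°;  2α = 69.98°
n_0 = (-0.6022, -0.7983)
n_1 = (+0.2083, -0.9781)
n_2 = (+0.9910, -0.1336)
n_3 = (+0.2514, +0.9679)
n_4 = (-0.6070, +0.7947)
n_5 = (-0.9997, -0.0238)
  (0,1): δ = 130.95°  ·
  (0,2): δ = 60.65°  ✓
  (0,3): δ = 22.47°  ✓
  (0,4): δ = 74.40°  ·
  (0,5): δ = 128.39°  ·
  (1,2): δ = 109.70°  ·
  (1,3): δ = 26.58°  ✓
  (1,4): δ = 25.35°  ✓
  (1,5): δ = 79.34°  ·
  (2,3): δ = 96.88°  ·
  (2,4): δ = 44.95°  ✓
  (2,5): δ = 9.04°  ✓
  (3,4): δ = 128.07°  ·
  (3,5): δ = 74.08°  ·
  (4,5): δ = 126.01°  ·
antipodal pairs: 6

count = 6; pairs: (0,2), (0,3), (1,3), (1,4), (2,4), (2,5)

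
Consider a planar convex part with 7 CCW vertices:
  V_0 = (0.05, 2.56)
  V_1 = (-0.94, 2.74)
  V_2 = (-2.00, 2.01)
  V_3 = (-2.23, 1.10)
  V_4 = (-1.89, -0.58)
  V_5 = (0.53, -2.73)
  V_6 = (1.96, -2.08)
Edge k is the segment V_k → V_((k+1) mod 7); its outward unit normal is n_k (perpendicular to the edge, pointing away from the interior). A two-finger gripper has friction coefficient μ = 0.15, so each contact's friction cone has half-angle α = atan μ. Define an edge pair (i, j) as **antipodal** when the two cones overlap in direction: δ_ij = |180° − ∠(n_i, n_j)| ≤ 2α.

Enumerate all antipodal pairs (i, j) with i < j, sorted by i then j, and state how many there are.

count = 2; pairs: (1,5), (3,6)

α = atan 0.15 = 8.53°;  2α = 17.06°
n_0 = (+0.1789, +0.9839)
n_1 = (-0.5672, +0.8236)
n_2 = (-0.9695, +0.2450)
n_3 = (-0.9801, -0.1984)
n_4 = (-0.6642, -0.7476)
n_5 = (+0.4138, -0.9104)
n_6 = (+0.9247, +0.3806)
  (0,1): δ = 135.14°  ·
  (0,2): δ = 93.88°  ·
  (0,3): δ = 68.25°  ·
  (0,4): δ = 31.31°  ·
  (0,5): δ = 34.75°  ·
  (0,6): δ = 122.68°  ·
  (1,2): δ = 138.74°  ·
  (1,3): δ = 113.11°  ·
  (1,4): δ = 76.17°  ·
  (1,5): δ = 10.11°  ✓
  (1,6): δ = 77.82°  ·
  (2,3): δ = 154.37°  ·
  (2,4): δ = 117.43°  ·
  (2,5): δ = 51.37°  ·
  (2,6): δ = 36.56°  ·
  (3,4): δ = 143.06°  ·
  (3,5): δ = 77.00°  ·
  (3,6): δ = 10.93°  ✓
  (4,5): δ = 113.94°  ·
  (4,6): δ = 26.01°  ·
  (5,6): δ = 92.07°  ·
antipodal pairs: 2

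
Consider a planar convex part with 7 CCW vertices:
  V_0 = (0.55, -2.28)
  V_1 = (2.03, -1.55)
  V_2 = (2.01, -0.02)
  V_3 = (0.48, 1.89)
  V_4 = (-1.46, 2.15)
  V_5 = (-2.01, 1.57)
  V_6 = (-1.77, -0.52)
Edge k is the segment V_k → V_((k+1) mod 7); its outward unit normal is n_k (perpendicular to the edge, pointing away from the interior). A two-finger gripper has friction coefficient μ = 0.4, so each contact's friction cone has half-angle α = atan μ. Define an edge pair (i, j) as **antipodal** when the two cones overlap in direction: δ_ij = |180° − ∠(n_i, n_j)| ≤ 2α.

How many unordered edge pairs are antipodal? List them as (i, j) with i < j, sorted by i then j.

α = atan 0.4 = 21.80°;  2α = 43.60°
n_0 = (+0.4424, -0.8968)
n_1 = (+0.9999, +0.0131)
n_2 = (+0.7805, +0.6252)
n_3 = (+0.1328, +0.9911)
n_4 = (-0.7256, +0.6881)
n_5 = (-0.9935, -0.1141)
n_6 = (-0.6044, -0.7967)
  (0,1): δ = 115.51°  ·
  (0,2): δ = 77.56°  ·
  (0,3): δ = 33.89°  ✓
  (0,4): δ = 20.27°  ✓
  (0,5): δ = 70.30°  ·
  (0,6): δ = 116.56°  ·
  (1,2): δ = 142.05°  ·
  (1,3): δ = 98.38°  ·
  (1,4): δ = 44.23°  ·
  (1,5): δ = 5.80°  ✓
  (1,6): δ = 52.07°  ·
  (2,3): δ = 136.33°  ·
  (2,4): δ = 82.18°  ·
  (2,5): δ = 32.15°  ✓
  (2,6): δ = 14.12°  ✓
  (3,4): δ = 125.85°  ·
  (3,5): δ = 75.82°  ·
  (3,6): δ = 29.55°  ✓
  (4,5): δ = 129.97°  ·
  (4,6): δ = 83.71°  ·
  (5,6): δ = 133.74°  ·
antipodal pairs: 6

count = 6; pairs: (0,3), (0,4), (1,5), (2,5), (2,6), (3,6)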